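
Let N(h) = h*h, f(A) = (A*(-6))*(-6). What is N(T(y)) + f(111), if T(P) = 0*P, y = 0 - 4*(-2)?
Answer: 3996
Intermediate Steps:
f(A) = 36*A (f(A) = -6*A*(-6) = 36*A)
y = 8 (y = 0 + 8 = 8)
T(P) = 0
N(h) = h²
N(T(y)) + f(111) = 0² + 36*111 = 0 + 3996 = 3996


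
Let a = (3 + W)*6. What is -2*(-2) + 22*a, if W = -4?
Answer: -128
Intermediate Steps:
a = -6 (a = (3 - 4)*6 = -1*6 = -6)
-2*(-2) + 22*a = -2*(-2) + 22*(-6) = 4 - 132 = -128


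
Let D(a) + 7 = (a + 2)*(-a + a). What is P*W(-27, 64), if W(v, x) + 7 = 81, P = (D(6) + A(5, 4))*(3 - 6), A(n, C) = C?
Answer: 666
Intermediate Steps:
D(a) = -7 (D(a) = -7 + (a + 2)*(-a + a) = -7 + (2 + a)*0 = -7 + 0 = -7)
P = 9 (P = (-7 + 4)*(3 - 6) = -3*(-3) = 9)
W(v, x) = 74 (W(v, x) = -7 + 81 = 74)
P*W(-27, 64) = 9*74 = 666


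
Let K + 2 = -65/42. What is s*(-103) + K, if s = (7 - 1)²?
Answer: -155885/42 ≈ -3711.5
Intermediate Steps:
K = -149/42 (K = -2 - 65/42 = -149/42 ≈ -3.5476)
s = 36 (s = 6² = 36)
s*(-103) + K = 36*(-103) - 149/42 = -3708 - 149/42 = -155885/42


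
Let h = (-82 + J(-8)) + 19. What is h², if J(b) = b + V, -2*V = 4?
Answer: 5329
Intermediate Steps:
V = -2 (V = -½*4 = -2)
J(b) = -2 + b (J(b) = b - 2 = -2 + b)
h = -73 (h = (-82 + (-2 - 8)) + 19 = (-82 - 10) + 19 = -92 + 19 = -73)
h² = (-73)² = 5329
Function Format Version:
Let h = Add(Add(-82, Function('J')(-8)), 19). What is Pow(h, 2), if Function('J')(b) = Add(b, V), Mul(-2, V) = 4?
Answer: 5329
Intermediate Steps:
V = -2 (V = Mul(Rational(-1, 2), 4) = -2)
Function('J')(b) = Add(-2, b) (Function('J')(b) = Add(b, -2) = Add(-2, b))
h = -73 (h = Add(Add(-82, Add(-2, -8)), 19) = Add(Add(-82, -10), 19) = Add(-92, 19) = -73)
Pow(h, 2) = Pow(-73, 2) = 5329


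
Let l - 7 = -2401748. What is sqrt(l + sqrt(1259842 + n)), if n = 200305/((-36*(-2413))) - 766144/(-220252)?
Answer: sqrt(-1526381365196161116522036 + 797202114*sqrt(800672587512573881605429))/797202114 ≈ 1549.4*I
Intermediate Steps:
n = 27667743463/4783212684 (n = 200305/86868 - 766144*(-1/220252) = 200305*(1/86868) + 191536/55063 = 200305/86868 + 191536/55063 = 27667743463/4783212684 ≈ 5.7843)
l = -2401741 (l = 7 - 2401748 = -2401741)
sqrt(l + sqrt(1259842 + n)) = sqrt(-2401741 + sqrt(1259842 + 27667743463/4783212684)) = sqrt(-2401741 + sqrt(6026119901979391/4783212684)) = sqrt(-2401741 + sqrt(800672587512573881605429)/797202114)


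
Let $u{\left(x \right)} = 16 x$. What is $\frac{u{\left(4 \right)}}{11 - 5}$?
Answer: $\frac{32}{3} \approx 10.667$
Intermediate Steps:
$\frac{u{\left(4 \right)}}{11 - 5} = \frac{16 \cdot 4}{11 - 5} = \frac{1}{6} \cdot 64 = \frac{32}{3}$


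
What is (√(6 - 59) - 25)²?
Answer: (25 - I*√53)² ≈ 572.0 - 364.01*I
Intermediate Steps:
(√(6 - 59) - 25)² = (√(-53) - 25)² = (I*√53 - 25)² = (-25 + I*√53)²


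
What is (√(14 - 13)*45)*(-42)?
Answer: -1890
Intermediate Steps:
(√(14 - 13)*45)*(-42) = (√1*45)*(-42) = (1*45)*(-42) = 45*(-42) = -1890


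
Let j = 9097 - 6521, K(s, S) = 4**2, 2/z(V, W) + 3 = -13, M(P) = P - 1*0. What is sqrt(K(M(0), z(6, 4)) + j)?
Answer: 36*sqrt(2) ≈ 50.912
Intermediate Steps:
M(P) = P (M(P) = P + 0 = P)
z(V, W) = -1/8 (z(V, W) = 2/(-3 - 13) = 2/(-16) = 2*(-1/16) = -1/8)
K(s, S) = 16
j = 2576
sqrt(K(M(0), z(6, 4)) + j) = sqrt(16 + 2576) = sqrt(2592) = 36*sqrt(2)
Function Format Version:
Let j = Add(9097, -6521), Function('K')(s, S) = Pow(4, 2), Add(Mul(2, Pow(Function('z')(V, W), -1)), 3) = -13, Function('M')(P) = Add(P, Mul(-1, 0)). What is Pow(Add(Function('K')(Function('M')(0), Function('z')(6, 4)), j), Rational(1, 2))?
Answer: Mul(36, Pow(2, Rational(1, 2))) ≈ 50.912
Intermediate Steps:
Function('M')(P) = P (Function('M')(P) = Add(P, 0) = P)
Function('z')(V, W) = Rational(-1, 8) (Function('z')(V, W) = Mul(2, Pow(Add(-3, -13), -1)) = Mul(2, Pow(-16, -1)) = Mul(2, Rational(-1, 16)) = Rational(-1, 8))
Function('K')(s, S) = 16
j = 2576
Pow(Add(Function('K')(Function('M')(0), Function('z')(6, 4)), j), Rational(1, 2)) = Pow(Add(16, 2576), Rational(1, 2)) = Pow(2592, Rational(1, 2)) = Mul(36, Pow(2, Rational(1, 2)))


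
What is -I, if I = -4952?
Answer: 4952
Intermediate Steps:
-I = -1*(-4952) = 4952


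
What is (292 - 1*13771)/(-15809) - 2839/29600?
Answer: 354096649/467946400 ≈ 0.75670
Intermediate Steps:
(292 - 1*13771)/(-15809) - 2839/29600 = (292 - 13771)*(-1/15809) - 2839*1/29600 = -13479*(-1/15809) - 2839/29600 = 13479/15809 - 2839/29600 = 354096649/467946400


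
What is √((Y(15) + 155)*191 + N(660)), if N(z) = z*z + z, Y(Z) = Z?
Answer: √468730 ≈ 684.64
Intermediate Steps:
N(z) = z + z² (N(z) = z² + z = z + z²)
√((Y(15) + 155)*191 + N(660)) = √((15 + 155)*191 + 660*(1 + 660)) = √(170*191 + 660*661) = √(32470 + 436260) = √468730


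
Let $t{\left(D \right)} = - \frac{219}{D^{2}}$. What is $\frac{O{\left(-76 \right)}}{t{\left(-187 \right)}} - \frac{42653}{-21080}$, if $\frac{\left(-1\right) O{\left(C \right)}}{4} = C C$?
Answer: $\frac{1001826031711}{271560} \approx 3.6892 \cdot 10^{6}$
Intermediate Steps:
$t{\left(D \right)} = - \frac{219}{D^{2}}$
$O{\left(C \right)} = - 4 C^{2}$ ($O{\left(C \right)} = - 4 C C = - 4 C^{2}$)
$\frac{O{\left(-76 \right)}}{t{\left(-187 \right)}} - \frac{42653}{-21080} = \frac{\left(-4\right) \left(-76\right)^{2}}{\left(-219\right) \frac{1}{34969}} - \frac{42653}{-21080} = \frac{\left(-4\right) 5776}{\left(-219\right) \frac{1}{34969}} - - \frac{2509}{1240} = - \frac{23104}{- \frac{219}{34969}} + \frac{2509}{1240} = \left(-23104\right) \left(- \frac{34969}{219}\right) + \frac{2509}{1240} = \frac{807923776}{219} + \frac{2509}{1240} = \frac{1001826031711}{271560}$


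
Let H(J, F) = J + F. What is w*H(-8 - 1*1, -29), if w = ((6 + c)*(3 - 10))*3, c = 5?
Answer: 8778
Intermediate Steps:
w = -231 (w = ((6 + 5)*(3 - 10))*3 = (11*(-7))*3 = -77*3 = -231)
H(J, F) = F + J
w*H(-8 - 1*1, -29) = -231*(-29 + (-8 - 1*1)) = -231*(-29 + (-8 - 1)) = -231*(-29 - 9) = -231*(-38) = 8778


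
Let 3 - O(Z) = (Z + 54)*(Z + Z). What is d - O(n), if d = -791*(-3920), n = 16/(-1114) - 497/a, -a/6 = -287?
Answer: 29107719544116919/9387514242 ≈ 3.1007e+6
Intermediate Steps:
a = 1722 (a = -6*(-287) = 1722)
n = -41515/137022 (n = 16/(-1114) - 497/1722 = 16*(-1/1114) - 497*1/1722 = -8/557 - 71/246 = -41515/137022 ≈ -0.30298)
O(Z) = 3 - 2*Z*(54 + Z) (O(Z) = 3 - (Z + 54)*(Z + Z) = 3 - (54 + Z)*2*Z = 3 - 2*Z*(54 + Z))
d = 3100720
d - O(n) = 3100720 - (3 - 108*(-41515/137022) - 2*(-41515/137022)**2) = 3100720 - (3 + 747270/22837 - 2*1723495225/18775028484) = 3100720 - (3 + 747270/22837 - 1723495225/9387514242) = 3100720 - 1*333616337321/9387514242 = 3100720 - 333616337321/9387514242 = 29107719544116919/9387514242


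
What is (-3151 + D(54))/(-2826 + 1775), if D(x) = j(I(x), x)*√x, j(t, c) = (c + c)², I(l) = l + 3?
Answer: 3151/1051 - 34992*√6/1051 ≈ -78.555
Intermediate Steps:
I(l) = 3 + l
j(t, c) = 4*c² (j(t, c) = (2*c)² = 4*c²)
D(x) = 4*x^(5/2) (D(x) = (4*x²)*√x = 4*x^(5/2))
(-3151 + D(54))/(-2826 + 1775) = (-3151 + 4*54^(5/2))/(-2826 + 1775) = (-3151 + 4*(8748*√6))/(-1051) = (-3151 + 34992*√6)*(-1/1051) = 3151/1051 - 34992*√6/1051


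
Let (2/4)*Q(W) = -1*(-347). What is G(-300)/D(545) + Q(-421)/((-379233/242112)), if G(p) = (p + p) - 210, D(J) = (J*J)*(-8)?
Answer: -13308747589829/30037781820 ≈ -443.07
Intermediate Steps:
D(J) = -8*J² (D(J) = J²*(-8) = -8*J²)
G(p) = -210 + 2*p (G(p) = 2*p - 210 = -210 + 2*p)
Q(W) = 694 (Q(W) = 2*(-1*(-347)) = 2*347 = 694)
G(-300)/D(545) + Q(-421)/((-379233/242112)) = (-210 + 2*(-300))/((-8*545²)) + 694/((-379233/242112)) = (-210 - 600)/((-8*297025)) + 694/((-379233*1/242112)) = -810/(-2376200) + 694/(-126411/80704) = -810*(-1/2376200) + 694*(-80704/126411) = 81/237620 - 56008576/126411 = -13308747589829/30037781820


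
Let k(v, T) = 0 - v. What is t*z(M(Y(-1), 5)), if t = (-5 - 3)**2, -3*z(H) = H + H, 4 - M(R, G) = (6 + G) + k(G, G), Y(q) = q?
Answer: 256/3 ≈ 85.333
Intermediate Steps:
k(v, T) = -v
M(R, G) = -2 (M(R, G) = 4 - ((6 + G) - G) = 4 - 1*6 = 4 - 6 = -2)
z(H) = -2*H/3 (z(H) = -(H + H)/3 = -2*H/3)
t = 64 (t = (-8)**2 = 64)
t*z(M(Y(-1), 5)) = 64*(-2/3*(-2)) = 64*(4/3) = 256/3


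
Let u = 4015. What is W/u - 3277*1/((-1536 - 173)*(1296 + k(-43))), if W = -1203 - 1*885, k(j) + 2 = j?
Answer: -4450901237/8583905385 ≈ -0.51852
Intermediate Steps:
k(j) = -2 + j
W = -2088 (W = -1203 - 885 = -2088)
W/u - 3277*1/((-1536 - 173)*(1296 + k(-43))) = -2088/4015 - 3277*1/((-1536 - 173)*(1296 + (-2 - 43))) = -2088*1/4015 - 3277*(-1/(1709*(1296 - 45))) = -2088/4015 - 3277/((-1709*1251)) = -2088/4015 - 3277/(-2137959) = -2088/4015 - 3277*(-1/2137959) = -2088/4015 + 3277/2137959 = -4450901237/8583905385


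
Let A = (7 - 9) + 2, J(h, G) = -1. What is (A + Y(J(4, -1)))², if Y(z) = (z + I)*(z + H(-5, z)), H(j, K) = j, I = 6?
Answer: 900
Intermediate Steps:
Y(z) = (-5 + z)*(6 + z) (Y(z) = (z + 6)*(z - 5) = (6 + z)*(-5 + z) = (-5 + z)*(6 + z))
A = 0 (A = -2 + 2 = 0)
(A + Y(J(4, -1)))² = (0 + (-30 - 1 + (-1)²))² = (0 + (-30 - 1 + 1))² = (0 - 30)² = (-30)² = 900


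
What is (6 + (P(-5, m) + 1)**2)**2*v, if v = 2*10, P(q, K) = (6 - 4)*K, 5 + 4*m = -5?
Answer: 9680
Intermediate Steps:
m = -5/2 (m = -5/4 + (1/4)*(-5) = -5/4 - 5/4 = -5/2 ≈ -2.5000)
P(q, K) = 2*K
v = 20
(6 + (P(-5, m) + 1)**2)**2*v = (6 + (2*(-5/2) + 1)**2)**2*20 = (6 + (-5 + 1)**2)**2*20 = (6 + (-4)**2)**2*20 = (6 + 16)**2*20 = 22**2*20 = 484*20 = 9680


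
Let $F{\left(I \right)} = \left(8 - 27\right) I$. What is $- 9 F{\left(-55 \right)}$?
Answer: $-9405$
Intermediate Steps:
$F{\left(I \right)} = - 19 I$ ($F{\left(I \right)} = \left(8 - 27\right) I = - 19 I$)
$- 9 F{\left(-55 \right)} = - 9 \left(\left(-19\right) \left(-55\right)\right) = \left(-9\right) 1045 = -9405$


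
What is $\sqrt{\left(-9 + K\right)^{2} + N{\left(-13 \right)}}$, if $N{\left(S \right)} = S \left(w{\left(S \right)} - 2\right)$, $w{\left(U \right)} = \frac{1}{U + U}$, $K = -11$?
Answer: $\frac{\sqrt{1706}}{2} \approx 20.652$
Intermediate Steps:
$w{\left(U \right)} = \frac{1}{2 U}$
$N{\left(S \right)} = S \left(-2 + \frac{1}{2 S}\right)$ ($N{\left(S \right)} = S \left(\frac{1}{2 S} - 2\right) = S \left(-2 + \frac{1}{2 S}\right)$)
$\sqrt{\left(-9 + K\right)^{2} + N{\left(-13 \right)}} = \sqrt{\left(-9 - 11\right)^{2} + \left(\frac{1}{2} - -26\right)} = \sqrt{\left(-20\right)^{2} + \left(\frac{1}{2} + 26\right)} = \sqrt{400 + \frac{53}{2}} = \sqrt{\frac{853}{2}} = \frac{\sqrt{1706}}{2}$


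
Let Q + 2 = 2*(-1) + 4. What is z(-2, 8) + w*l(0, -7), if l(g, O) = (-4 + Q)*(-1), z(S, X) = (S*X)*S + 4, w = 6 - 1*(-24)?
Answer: 156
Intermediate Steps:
w = 30 (w = 6 + 24 = 30)
Q = 0 (Q = -2 + (2*(-1) + 4) = -2 + (-2 + 4) = -2 + 2 = 0)
z(S, X) = 4 + X*S² (z(S, X) = X*S² + 4 = 4 + X*S²)
l(g, O) = 4 (l(g, O) = (-4 + 0)*(-1) = -4*(-1) = 4)
z(-2, 8) + w*l(0, -7) = (4 + 8*(-2)²) + 30*4 = (4 + 8*4) + 120 = (4 + 32) + 120 = 36 + 120 = 156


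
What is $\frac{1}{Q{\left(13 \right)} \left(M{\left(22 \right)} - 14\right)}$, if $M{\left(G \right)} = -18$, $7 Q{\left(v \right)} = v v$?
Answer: $- \frac{7}{5408} \approx -0.0012944$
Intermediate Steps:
$Q{\left(v \right)} = \frac{v^{2}}{7}$ ($Q{\left(v \right)} = \frac{v v}{7} = \frac{v^{2}}{7}$)
$\frac{1}{Q{\left(13 \right)} \left(M{\left(22 \right)} - 14\right)} = \frac{1}{\frac{13^{2}}{7} \left(-18 - 14\right)} = \frac{1}{\frac{1}{7} \cdot 169 \left(-32\right)} = \frac{1}{\frac{169}{7} \left(-32\right)} = \frac{1}{- \frac{5408}{7}} = - \frac{7}{5408}$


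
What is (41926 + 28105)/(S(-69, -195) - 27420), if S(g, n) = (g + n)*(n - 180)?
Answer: 70031/71580 ≈ 0.97836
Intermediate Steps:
S(g, n) = (-180 + n)*(g + n) (S(g, n) = (g + n)*(-180 + n) = (-180 + n)*(g + n))
(41926 + 28105)/(S(-69, -195) - 27420) = (41926 + 28105)/(((-195)² - 180*(-69) - 180*(-195) - 69*(-195)) - 27420) = 70031/((38025 + 12420 + 35100 + 13455) - 27420) = 70031/(99000 - 27420) = 70031/71580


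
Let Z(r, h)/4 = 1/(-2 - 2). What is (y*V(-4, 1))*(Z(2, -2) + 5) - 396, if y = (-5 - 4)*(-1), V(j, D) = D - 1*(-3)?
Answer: -252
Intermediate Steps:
V(j, D) = 3 + D (V(j, D) = D + 3 = 3 + D)
Z(r, h) = -1 (Z(r, h) = 4/(-2 - 2) = 4/(-4) = 4*(-1/4) = -1)
y = 9 (y = -9*(-1) = 9)
(y*V(-4, 1))*(Z(2, -2) + 5) - 396 = (9*(3 + 1))*(-1 + 5) - 396 = (9*4)*4 - 396 = 36*4 - 396 = 144 - 396 = -252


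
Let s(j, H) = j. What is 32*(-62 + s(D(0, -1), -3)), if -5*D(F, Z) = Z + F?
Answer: -9888/5 ≈ -1977.6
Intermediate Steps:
D(F, Z) = -F/5 - Z/5 (D(F, Z) = -(Z + F)/5 = -(F + Z)/5 = -F/5 - Z/5)
32*(-62 + s(D(0, -1), -3)) = 32*(-62 + (-1/5*0 - 1/5*(-1))) = 32*(-62 + (0 + 1/5)) = 32*(-62 + 1/5) = 32*(-309/5) = -9888/5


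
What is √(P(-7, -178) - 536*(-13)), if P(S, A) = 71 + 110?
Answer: √7149 ≈ 84.552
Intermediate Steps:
P(S, A) = 181
√(P(-7, -178) - 536*(-13)) = √(181 - 536*(-13)) = √(181 + 6968) = √7149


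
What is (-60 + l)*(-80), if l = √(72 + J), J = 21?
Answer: 4800 - 80*√93 ≈ 4028.5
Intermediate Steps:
l = √93 (l = √(72 + 21) = √93 ≈ 9.6436)
(-60 + l)*(-80) = (-60 + √93)*(-80) = 4800 - 80*√93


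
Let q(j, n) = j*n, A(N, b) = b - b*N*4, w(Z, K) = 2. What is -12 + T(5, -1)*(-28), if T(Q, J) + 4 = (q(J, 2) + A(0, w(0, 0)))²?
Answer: 100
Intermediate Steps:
A(N, b) = b - 4*N*b (A(N, b) = b - N*b*4 = b - 4*N*b)
T(Q, J) = -4 + (2 + 2*J)² (T(Q, J) = -4 + (J*2 + 2*(1 - 4*0))² = -4 + (2*J + 2*(1 + 0))² = -4 + (2*J + 2*1)² = -4 + (2*J + 2)² = -4 + (2 + 2*J)²)
-12 + T(5, -1)*(-28) = -12 + (4*(-1)*(2 - 1))*(-28) = -12 + (4*(-1)*1)*(-28) = -12 - 4*(-28) = -12 + 112 = 100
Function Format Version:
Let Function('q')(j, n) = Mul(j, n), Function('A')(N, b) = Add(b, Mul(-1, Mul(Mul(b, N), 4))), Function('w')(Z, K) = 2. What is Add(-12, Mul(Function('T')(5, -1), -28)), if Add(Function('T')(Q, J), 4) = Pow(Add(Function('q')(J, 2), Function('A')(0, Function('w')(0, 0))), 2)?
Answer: 100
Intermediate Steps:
Function('A')(N, b) = Add(b, Mul(-4, N, b)) (Function('A')(N, b) = Add(b, Mul(-1, Mul(Mul(N, b), 4))) = Add(b, Mul(-1, Mul(4, N, b))) = Add(b, Mul(-4, N, b)))
Function('T')(Q, J) = Add(-4, Pow(Add(2, Mul(2, J)), 2)) (Function('T')(Q, J) = Add(-4, Pow(Add(Mul(J, 2), Mul(2, Add(1, Mul(-4, 0)))), 2)) = Add(-4, Pow(Add(Mul(2, J), Mul(2, Add(1, 0))), 2)) = Add(-4, Pow(Add(Mul(2, J), Mul(2, 1)), 2)) = Add(-4, Pow(Add(Mul(2, J), 2), 2)) = Add(-4, Pow(Add(2, Mul(2, J)), 2)))
Add(-12, Mul(Function('T')(5, -1), -28)) = Add(-12, Mul(Mul(4, -1, Add(2, -1)), -28)) = Add(-12, Mul(Mul(4, -1, 1), -28)) = Add(-12, Mul(-4, -28)) = Add(-12, 112) = 100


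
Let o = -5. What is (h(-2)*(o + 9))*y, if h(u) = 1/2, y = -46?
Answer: -92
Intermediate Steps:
h(u) = ½
(h(-2)*(o + 9))*y = ((-5 + 9)/2)*(-46) = ((½)*4)*(-46) = 2*(-46) = -92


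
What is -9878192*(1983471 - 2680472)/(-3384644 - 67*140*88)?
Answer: -17042350748/10421 ≈ -1.6354e+6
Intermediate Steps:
-9878192*(1983471 - 2680472)/(-3384644 - 67*140*88) = -9878192*(-697001/(-3384644 - 9380*88)) = -9878192*(-697001/(-3384644 - 825440)) = -9878192/((-4210084*(-1/697001))) = -9878192/41684/6901 = -9878192*6901/41684 = -17042350748/10421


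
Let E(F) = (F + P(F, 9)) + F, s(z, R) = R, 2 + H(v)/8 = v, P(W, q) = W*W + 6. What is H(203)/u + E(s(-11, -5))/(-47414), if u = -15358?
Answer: -38282115/364092106 ≈ -0.10514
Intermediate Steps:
P(W, q) = 6 + W² (P(W, q) = W² + 6 = 6 + W²)
H(v) = -16 + 8*v
E(F) = 6 + F² + 2*F (E(F) = (F + (6 + F²)) + F = (6 + F + F²) + F = 6 + F² + 2*F)
H(203)/u + E(s(-11, -5))/(-47414) = (-16 + 8*203)/(-15358) + (6 + (-5)² + 2*(-5))/(-47414) = (-16 + 1624)*(-1/15358) + (6 + 25 - 10)*(-1/47414) = 1608*(-1/15358) + 21*(-1/47414) = -804/7679 - 21/47414 = -38282115/364092106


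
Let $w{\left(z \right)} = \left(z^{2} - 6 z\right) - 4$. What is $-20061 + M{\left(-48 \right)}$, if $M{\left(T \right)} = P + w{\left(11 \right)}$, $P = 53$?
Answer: $-19957$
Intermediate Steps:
$w{\left(z \right)} = -4 + z^{2} - 6 z$
$M{\left(T \right)} = 104$ ($M{\left(T \right)} = 53 - \left(70 - 121\right) = 53 - -51 = 53 + 51 = 104$)
$-20061 + M{\left(-48 \right)} = -20061 + 104 = -19957$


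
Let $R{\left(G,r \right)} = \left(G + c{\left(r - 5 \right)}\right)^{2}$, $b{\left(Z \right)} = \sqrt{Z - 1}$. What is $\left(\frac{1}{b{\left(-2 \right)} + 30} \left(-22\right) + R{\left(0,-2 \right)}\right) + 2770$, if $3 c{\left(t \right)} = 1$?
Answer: $\frac{7502251}{2709} + \frac{22 i \sqrt{3}}{903} \approx 2769.4 + 0.042198 i$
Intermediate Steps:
$b{\left(Z \right)} = \sqrt{-1 + Z}$
$c{\left(t \right)} = \frac{1}{3}$ ($c{\left(t \right)} = \frac{1}{3} \cdot 1 = \frac{1}{3}$)
$R{\left(G,r \right)} = \left(\frac{1}{3} + G\right)^{2}$ ($R{\left(G,r \right)} = \left(G + \frac{1}{3}\right)^{2} = \left(\frac{1}{3} + G\right)^{2}$)
$\left(\frac{1}{b{\left(-2 \right)} + 30} \left(-22\right) + R{\left(0,-2 \right)}\right) + 2770 = \left(\frac{1}{\sqrt{-1 - 2} + 30} \left(-22\right) + \frac{\left(1 + 3 \cdot 0\right)^{2}}{9}\right) + 2770 = \left(\frac{1}{\sqrt{-3} + 30} \left(-22\right) + \frac{\left(1 + 0\right)^{2}}{9}\right) + 2770 = \left(\frac{1}{i \sqrt{3} + 30} \left(-22\right) + \frac{1^{2}}{9}\right) + 2770 = \left(\frac{1}{30 + i \sqrt{3}} \left(-22\right) + \frac{1}{9} \cdot 1\right) + 2770 = \left(- \frac{22}{30 + i \sqrt{3}} + \frac{1}{9}\right) + 2770 = \left(\frac{1}{9} - \frac{22}{30 + i \sqrt{3}}\right) + 2770 = \frac{24931}{9} - \frac{22}{30 + i \sqrt{3}}$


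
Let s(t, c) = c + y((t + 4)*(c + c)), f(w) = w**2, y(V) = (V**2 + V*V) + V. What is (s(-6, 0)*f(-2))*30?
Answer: 0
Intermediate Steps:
y(V) = V + 2*V**2 (y(V) = (V**2 + V**2) + V = 2*V**2 + V = V + 2*V**2)
s(t, c) = c + 2*c*(1 + 4*c*(4 + t))*(4 + t) (s(t, c) = c + ((t + 4)*(c + c))*(1 + 2*((t + 4)*(c + c))) = c + ((4 + t)*(2*c))*(1 + 2*((4 + t)*(2*c))) = c + (2*c*(4 + t))*(1 + 2*(2*c*(4 + t))) = c + (2*c*(4 + t))*(1 + 4*c*(4 + t)) = c + 2*c*(1 + 4*c*(4 + t))*(4 + t))
(s(-6, 0)*f(-2))*30 = ((0*(1 + 2*(1 + 4*0*(4 - 6))*(4 - 6)))*(-2)**2)*30 = ((0*(1 + 2*(1 + 4*0*(-2))*(-2)))*4)*30 = ((0*(1 + 2*(1 + 0)*(-2)))*4)*30 = ((0*(1 + 2*1*(-2)))*4)*30 = ((0*(1 - 4))*4)*30 = ((0*(-3))*4)*30 = (0*4)*30 = 0*30 = 0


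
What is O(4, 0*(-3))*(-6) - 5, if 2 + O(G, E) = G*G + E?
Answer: -89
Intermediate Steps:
O(G, E) = -2 + E + G² (O(G, E) = -2 + (G*G + E) = -2 + (G² + E) = -2 + (E + G²) = -2 + E + G²)
O(4, 0*(-3))*(-6) - 5 = (-2 + 0*(-3) + 4²)*(-6) - 5 = (-2 + 0 + 16)*(-6) - 5 = 14*(-6) - 5 = -84 - 5 = -89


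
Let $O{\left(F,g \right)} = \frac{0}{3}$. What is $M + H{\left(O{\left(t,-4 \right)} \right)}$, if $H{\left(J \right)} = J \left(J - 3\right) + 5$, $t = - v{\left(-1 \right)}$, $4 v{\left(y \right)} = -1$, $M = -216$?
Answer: $-211$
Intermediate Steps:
$v{\left(y \right)} = - \frac{1}{4}$ ($v{\left(y \right)} = \frac{1}{4} \left(-1\right) = - \frac{1}{4}$)
$t = \frac{1}{4}$ ($t = \left(-1\right) \left(- \frac{1}{4}\right) = \frac{1}{4} \approx 0.25$)
$O{\left(F,g \right)} = 0$ ($O{\left(F,g \right)} = 0 \cdot \frac{1}{3} = 0$)
$H{\left(J \right)} = 5 + J \left(-3 + J\right)$ ($H{\left(J \right)} = J \left(-3 + J\right) + 5 = 5 + J \left(-3 + J\right)$)
$M + H{\left(O{\left(t,-4 \right)} \right)} = -216 + \left(5 + 0^{2} - 0\right) = -216 + \left(5 + 0 + 0\right) = -216 + 5 = -211$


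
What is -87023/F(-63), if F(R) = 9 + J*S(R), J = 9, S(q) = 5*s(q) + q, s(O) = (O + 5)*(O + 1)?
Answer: -5119/9486 ≈ -0.53964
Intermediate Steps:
s(O) = (1 + O)*(5 + O) (s(O) = (5 + O)*(1 + O) = (1 + O)*(5 + O))
S(q) = 25 + 5*q² + 31*q (S(q) = 5*(5 + q² + 6*q) + q = (25 + 5*q² + 30*q) + q = 25 + 5*q² + 31*q)
F(R) = 234 + 45*R² + 279*R (F(R) = 9 + 9*(25 + 5*R² + 31*R) = 9 + (225 + 45*R² + 279*R) = 234 + 45*R² + 279*R)
-87023/F(-63) = -87023/(234 + 45*(-63)² + 279*(-63)) = -87023/(234 + 45*3969 - 17577) = -87023/(234 + 178605 - 17577) = -87023/161262 = -87023*1/161262 = -5119/9486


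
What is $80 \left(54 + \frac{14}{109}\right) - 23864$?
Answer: $- \frac{2129176}{109} \approx -19534.0$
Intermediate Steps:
$80 \left(54 + \frac{14}{109}\right) - 23864 = 80 \cdot \frac{5900}{109} - 23864 = \frac{472000}{109} - 23864 = - \frac{2129176}{109}$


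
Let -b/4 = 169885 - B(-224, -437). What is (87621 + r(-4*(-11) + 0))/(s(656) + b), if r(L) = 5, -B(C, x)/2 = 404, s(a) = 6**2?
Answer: -43813/341368 ≈ -0.12835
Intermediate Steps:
s(a) = 36
B(C, x) = -808 (B(C, x) = -2*404 = -808)
b = -682772 (b = -4*(169885 - 1*(-808)) = -4*(169885 + 808) = -4*170693 = -682772)
(87621 + r(-4*(-11) + 0))/(s(656) + b) = (87621 + 5)/(36 - 682772) = 87626/(-682736) = 87626*(-1/682736) = -43813/341368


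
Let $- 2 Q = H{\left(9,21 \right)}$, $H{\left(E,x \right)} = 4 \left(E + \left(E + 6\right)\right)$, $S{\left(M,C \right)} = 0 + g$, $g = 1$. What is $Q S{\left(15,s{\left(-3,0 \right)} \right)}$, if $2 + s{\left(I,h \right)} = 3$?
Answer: $-48$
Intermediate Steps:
$s{\left(I,h \right)} = 1$ ($s{\left(I,h \right)} = -2 + 3 = 1$)
$S{\left(M,C \right)} = 1$ ($S{\left(M,C \right)} = 0 + 1 = 1$)
$H{\left(E,x \right)} = 24 + 8 E$ ($H{\left(E,x \right)} = 4 \left(E + \left(6 + E\right)\right) = 4 \left(6 + 2 E\right) = 24 + 8 E$)
$Q = -48$ ($Q = - \frac{24 + 8 \cdot 9}{2} = - \frac{24 + 72}{2} = \left(- \frac{1}{2}\right) 96 = -48$)
$Q S{\left(15,s{\left(-3,0 \right)} \right)} = \left(-48\right) 1 = -48$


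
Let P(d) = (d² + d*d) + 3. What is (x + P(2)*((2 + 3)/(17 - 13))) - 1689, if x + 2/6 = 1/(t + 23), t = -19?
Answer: -5026/3 ≈ -1675.3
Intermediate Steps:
P(d) = 3 + 2*d² (P(d) = (d² + d²) + 3 = 2*d² + 3 = 3 + 2*d²)
x = -1/12 (x = -⅓ + 1/(-19 + 23) = -⅓ + 1/4 = -⅓ + ¼ = -1/12 ≈ -0.083333)
(x + P(2)*((2 + 3)/(17 - 13))) - 1689 = (-1/12 + (3 + 2*2²)*((2 + 3)/(17 - 13))) - 1689 = (-1/12 + (3 + 2*4)*(5/4)) - 1689 = (-1/12 + (3 + 8)*(5*(¼))) - 1689 = (-1/12 + 11*(5/4)) - 1689 = (-1/12 + 55/4) - 1689 = 41/3 - 1689 = -5026/3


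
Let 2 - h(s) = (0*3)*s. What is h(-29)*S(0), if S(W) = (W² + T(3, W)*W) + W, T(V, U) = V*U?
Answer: 0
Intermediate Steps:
h(s) = 2 (h(s) = 2 - 0*3*s = 2 - 0*s = 2 - 1*0 = 2 + 0 = 2)
T(V, U) = U*V
S(W) = W + 4*W² (S(W) = (W² + (W*3)*W) + W = (W² + (3*W)*W) + W = (W² + 3*W²) + W = 4*W² + W = W + 4*W²)
h(-29)*S(0) = 2*(0*(1 + 4*0)) = 2*(0*(1 + 0)) = 2*(0*1) = 2*0 = 0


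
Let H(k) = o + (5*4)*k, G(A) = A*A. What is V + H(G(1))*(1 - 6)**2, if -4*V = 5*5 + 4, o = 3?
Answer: 2271/4 ≈ 567.75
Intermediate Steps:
G(A) = A**2
H(k) = 3 + 20*k (H(k) = 3 + (5*4)*k = 3 + 20*k)
V = -29/4 (V = -(5*5 + 4)/4 = -(25 + 4)/4 = -1/4*29 = -29/4 ≈ -7.2500)
V + H(G(1))*(1 - 6)**2 = -29/4 + (3 + 20*1**2)*(1 - 6)**2 = -29/4 + (3 + 20*1)*(-5)**2 = -29/4 + (3 + 20)*25 = -29/4 + 23*25 = -29/4 + 575 = 2271/4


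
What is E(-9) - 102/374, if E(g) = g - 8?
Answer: -190/11 ≈ -17.273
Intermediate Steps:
E(g) = -8 + g
E(-9) - 102/374 = (-8 - 9) - 102/374 = -17 - 102*1/374 = -17 - 3/11 = -190/11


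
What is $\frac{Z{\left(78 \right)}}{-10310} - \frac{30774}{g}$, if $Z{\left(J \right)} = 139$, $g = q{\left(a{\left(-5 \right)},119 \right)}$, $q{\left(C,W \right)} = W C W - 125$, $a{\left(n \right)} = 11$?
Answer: $- \frac{56485789}{267451710} \approx -0.2112$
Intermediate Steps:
$q{\left(C,W \right)} = -125 + C W^{2}$ ($q{\left(C,W \right)} = C W W - 125 = C W^{2} - 125 = -125 + C W^{2}$)
$g = 155646$ ($g = -125 + 11 \cdot 119^{2} = -125 + 11 \cdot 14161 = -125 + 155771 = 155646$)
$\frac{Z{\left(78 \right)}}{-10310} - \frac{30774}{g} = \frac{139}{-10310} - \frac{30774}{155646} = 139 \left(- \frac{1}{10310}\right) - \frac{5129}{25941} = - \frac{139}{10310} - \frac{5129}{25941} = - \frac{56485789}{267451710}$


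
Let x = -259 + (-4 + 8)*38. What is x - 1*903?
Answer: -1010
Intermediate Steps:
x = -107 (x = -259 + 4*38 = -259 + 152 = -107)
x - 1*903 = -107 - 1*903 = -107 - 903 = -1010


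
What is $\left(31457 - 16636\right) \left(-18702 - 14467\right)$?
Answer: $-491597749$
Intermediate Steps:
$\left(31457 - 16636\right) \left(-18702 - 14467\right) = 14821 \left(-33169\right) = -491597749$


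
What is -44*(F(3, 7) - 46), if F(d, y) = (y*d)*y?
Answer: -4444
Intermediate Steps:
F(d, y) = d*y² (F(d, y) = (d*y)*y = d*y²)
-44*(F(3, 7) - 46) = -44*(3*7² - 46) = -44*(3*49 - 46) = -44*(147 - 46) = -44*101 = -4444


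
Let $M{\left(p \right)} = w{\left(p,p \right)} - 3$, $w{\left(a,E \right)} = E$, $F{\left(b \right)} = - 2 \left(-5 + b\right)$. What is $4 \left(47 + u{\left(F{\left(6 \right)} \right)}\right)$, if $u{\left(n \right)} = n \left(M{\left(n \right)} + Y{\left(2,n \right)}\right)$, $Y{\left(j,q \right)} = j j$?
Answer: $196$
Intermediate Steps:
$Y{\left(j,q \right)} = j^{2}$
$F{\left(b \right)} = 10 - 2 b$
$M{\left(p \right)} = -3 + p$ ($M{\left(p \right)} = p - 3 = -3 + p$)
$u{\left(n \right)} = n \left(1 + n\right)$ ($u{\left(n \right)} = n \left(\left(-3 + n\right) + 2^{2}\right) = n \left(\left(-3 + n\right) + 4\right) = n \left(1 + n\right)$)
$4 \left(47 + u{\left(F{\left(6 \right)} \right)}\right) = 4 \left(47 + \left(10 - 12\right) \left(1 + \left(10 - 12\right)\right)\right) = 4 \left(47 - 2 \left(1 - 2\right)\right) = 4 \left(47 - -2\right) = 4 \left(47 + 2\right) = 4 \cdot 49 = 196$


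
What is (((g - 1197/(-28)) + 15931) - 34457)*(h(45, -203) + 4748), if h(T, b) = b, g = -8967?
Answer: -499045545/4 ≈ -1.2476e+8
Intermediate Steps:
(((g - 1197/(-28)) + 15931) - 34457)*(h(45, -203) + 4748) = (((-8967 - 1197/(-28)) + 15931) - 34457)*(-203 + 4748) = (((-8967 - 1197*(-1)/28) + 15931) - 34457)*4545 = (((-8967 - 63*(-19/28)) + 15931) - 34457)*4545 = (((-8967 + 171/4) + 15931) - 34457)*4545 = ((-35697/4 + 15931) - 34457)*4545 = (28027/4 - 34457)*4545 = -109801/4*4545 = -499045545/4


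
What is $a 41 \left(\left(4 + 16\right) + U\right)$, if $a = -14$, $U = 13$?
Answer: $-18942$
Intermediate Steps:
$a 41 \left(\left(4 + 16\right) + U\right) = \left(-14\right) 41 \left(\left(4 + 16\right) + 13\right) = - 574 \left(20 + 13\right) = \left(-574\right) 33 = -18942$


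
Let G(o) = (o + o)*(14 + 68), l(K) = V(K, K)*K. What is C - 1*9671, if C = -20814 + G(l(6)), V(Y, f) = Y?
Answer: -24581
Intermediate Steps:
l(K) = K**2 (l(K) = K*K = K**2)
G(o) = 164*o (G(o) = (2*o)*82 = 164*o)
C = -14910 (C = -20814 + 164*6**2 = -20814 + 164*36 = -20814 + 5904 = -14910)
C - 1*9671 = -14910 - 1*9671 = -14910 - 9671 = -24581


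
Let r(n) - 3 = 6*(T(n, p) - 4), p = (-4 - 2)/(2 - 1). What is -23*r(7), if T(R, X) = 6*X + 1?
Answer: 5313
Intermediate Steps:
p = -6 (p = -6/1 = -6*1 = -6)
T(R, X) = 1 + 6*X
r(n) = -231 (r(n) = 3 + 6*((1 + 6*(-6)) - 4) = 3 + 6*((1 - 36) - 4) = 3 + 6*(-35 - 4) = 3 + 6*(-39) = 3 - 234 = -231)
-23*r(7) = -23*(-231) = 5313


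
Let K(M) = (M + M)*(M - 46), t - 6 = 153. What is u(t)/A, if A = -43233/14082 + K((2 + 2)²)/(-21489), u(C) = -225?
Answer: 840578050/11302657 ≈ 74.370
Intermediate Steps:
t = 159 (t = 6 + 153 = 159)
K(M) = 2*M*(-46 + M) (K(M) = (2*M)*(-46 + M) = 2*M*(-46 + M))
A = -101723913/33623122 (A = -43233/14082 + (2*(2 + 2)²*(-46 + (2 + 2)²))/(-21489) = -43233*1/14082 + (2*4²*(-46 + 4²))*(-1/21489) = -14411/4694 + (2*16*(-46 + 16))*(-1/21489) = -14411/4694 + (2*16*(-30))*(-1/21489) = -14411/4694 - 960*(-1/21489) = -14411/4694 + 320/7163 = -101723913/33623122 ≈ -3.0254)
u(t)/A = -225/(-101723913/33623122) = -225*(-33623122/101723913) = 840578050/11302657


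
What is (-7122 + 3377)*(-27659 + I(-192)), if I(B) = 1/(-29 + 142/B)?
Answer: 59145939209/571 ≈ 1.0358e+8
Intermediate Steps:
(-7122 + 3377)*(-27659 + I(-192)) = (-7122 + 3377)*(-27659 - 1*(-192)/(-142 + 29*(-192))) = -3745*(-27659 - 1*(-192)/(-142 - 5568)) = -3745*(-27659 - 1*(-192)/(-5710)) = -3745*(-27659 - 1*(-192)*(-1/5710)) = -3745*(-27659 - 96/2855) = -3745*(-78966541/2855) = 59145939209/571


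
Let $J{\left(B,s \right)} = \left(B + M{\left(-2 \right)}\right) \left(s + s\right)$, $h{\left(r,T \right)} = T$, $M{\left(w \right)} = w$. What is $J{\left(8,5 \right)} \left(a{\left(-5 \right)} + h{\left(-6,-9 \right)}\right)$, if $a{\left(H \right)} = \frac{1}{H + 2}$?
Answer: $-560$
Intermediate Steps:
$J{\left(B,s \right)} = 2 s \left(-2 + B\right)$ ($J{\left(B,s \right)} = \left(B - 2\right) \left(s + s\right) = \left(-2 + B\right) 2 s = 2 s \left(-2 + B\right)$)
$a{\left(H \right)} = \frac{1}{2 + H}$
$J{\left(8,5 \right)} \left(a{\left(-5 \right)} + h{\left(-6,-9 \right)}\right) = 2 \cdot 5 \left(-2 + 8\right) \left(\frac{1}{2 - 5} - 9\right) = 2 \cdot 5 \cdot 6 \left(\frac{1}{-3} - 9\right) = 60 \left(- \frac{1}{3} - 9\right) = 60 \left(- \frac{28}{3}\right) = -560$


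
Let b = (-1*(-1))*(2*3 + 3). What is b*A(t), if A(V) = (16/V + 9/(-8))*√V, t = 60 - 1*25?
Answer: -1683*√35/280 ≈ -35.560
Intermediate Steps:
t = 35 (t = 60 - 25 = 35)
A(V) = √V*(-9/8 + 16/V) (A(V) = (16/V + 9*(-⅛))*√V = (16/V - 9/8)*√V = (-9/8 + 16/V)*√V = √V*(-9/8 + 16/V))
b = 9 (b = 1*(6 + 3) = 1*9 = 9)
b*A(t) = 9*((128 - 9*35)/(8*√35)) = 9*((√35/35)*(128 - 315)/8) = 9*((⅛)*(√35/35)*(-187)) = 9*(-187*√35/280) = -1683*√35/280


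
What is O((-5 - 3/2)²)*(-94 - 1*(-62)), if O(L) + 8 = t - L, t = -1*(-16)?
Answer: 1096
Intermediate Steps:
t = 16
O(L) = 8 - L (O(L) = -8 + (16 - L) = 8 - L)
O((-5 - 3/2)²)*(-94 - 1*(-62)) = (8 - (-5 - 3/2)²)*(-94 - 1*(-62)) = (8 - (-5 - 3*½)²)*(-94 + 62) = (8 - (-5 - 3/2)²)*(-32) = (8 - (-13/2)²)*(-32) = (8 - 1*169/4)*(-32) = (8 - 169/4)*(-32) = -137/4*(-32) = 1096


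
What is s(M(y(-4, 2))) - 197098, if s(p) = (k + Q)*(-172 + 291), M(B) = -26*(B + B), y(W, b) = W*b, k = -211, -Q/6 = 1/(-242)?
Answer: -26886690/121 ≈ -2.2220e+5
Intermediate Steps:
Q = 3/121 (Q = -6/(-242) = -6*(-1/242) = 3/121 ≈ 0.024793)
M(B) = -52*B
s(p) = -3037832/121 (s(p) = (-211 + 3/121)*(-172 + 291) = -25528/121*119 = -3037832/121)
s(M(y(-4, 2))) - 197098 = -3037832/121 - 197098 = -26886690/121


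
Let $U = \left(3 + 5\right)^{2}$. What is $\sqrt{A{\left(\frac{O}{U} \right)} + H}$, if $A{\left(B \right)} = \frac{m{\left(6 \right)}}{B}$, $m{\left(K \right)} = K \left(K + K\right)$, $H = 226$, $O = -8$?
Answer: $5 i \sqrt{14} \approx 18.708 i$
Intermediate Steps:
$U = 64$ ($U = 8^{2} = 64$)
$m{\left(K \right)} = 2 K^{2}$ ($m{\left(K \right)} = K 2 K = 2 K^{2}$)
$A{\left(B \right)} = \frac{72}{B}$ ($A{\left(B \right)} = \frac{2 \cdot 6^{2}}{B} = \frac{2 \cdot 36}{B} = \frac{72}{B}$)
$\sqrt{A{\left(\frac{O}{U} \right)} + H} = \sqrt{\frac{72}{\left(-8\right) \frac{1}{64}} + 226} = \sqrt{\frac{72}{- \frac{1}{8}} + 226} = \sqrt{72 \left(-8\right) + 226} = \sqrt{-576 + 226} = \sqrt{-350} = 5 i \sqrt{14}$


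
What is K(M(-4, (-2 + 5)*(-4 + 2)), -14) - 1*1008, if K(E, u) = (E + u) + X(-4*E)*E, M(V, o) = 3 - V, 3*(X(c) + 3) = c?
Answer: -3304/3 ≈ -1101.3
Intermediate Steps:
X(c) = -3 + c/3
K(E, u) = E + u + E*(-3 - 4*E/3) (K(E, u) = (E + u) + (-3 + (-4*E)/3)*E = (E + u) + (-3 - 4*E/3)*E = (E + u) + E*(-3 - 4*E/3) = E + u + E*(-3 - 4*E/3))
K(M(-4, (-2 + 5)*(-4 + 2)), -14) - 1*1008 = (-14 - 2*(3 - 1*(-4)) - 4*(3 - 1*(-4))²/3) - 1*1008 = (-14 - 2*(3 + 4) - 4*(3 + 4)²/3) - 1008 = (-14 - 2*7 - 4/3*7²) - 1008 = (-14 - 14 - 4/3*49) - 1008 = (-14 - 14 - 196/3) - 1008 = -280/3 - 1008 = -3304/3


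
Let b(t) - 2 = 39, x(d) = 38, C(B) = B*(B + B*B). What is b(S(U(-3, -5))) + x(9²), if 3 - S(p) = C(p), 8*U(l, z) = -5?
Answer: 79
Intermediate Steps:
U(l, z) = -5/8 (U(l, z) = (⅛)*(-5) = -5/8)
C(B) = B*(B + B²)
S(p) = 3 - p²*(1 + p)
b(t) = 41 (b(t) = 2 + 39 = 41)
b(S(U(-3, -5))) + x(9²) = 41 + 38 = 79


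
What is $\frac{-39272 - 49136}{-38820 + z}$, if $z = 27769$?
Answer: $8$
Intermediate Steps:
$\frac{-39272 - 49136}{-38820 + z} = \frac{-39272 - 49136}{-38820 + 27769} = - \frac{88408}{-11051} = \left(-88408\right) \left(- \frac{1}{11051}\right) = 8$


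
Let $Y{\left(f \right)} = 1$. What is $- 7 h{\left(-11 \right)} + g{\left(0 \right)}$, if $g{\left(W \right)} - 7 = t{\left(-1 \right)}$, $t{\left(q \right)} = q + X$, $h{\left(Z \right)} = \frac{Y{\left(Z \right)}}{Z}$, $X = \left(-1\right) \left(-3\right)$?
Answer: $\frac{106}{11} \approx 9.6364$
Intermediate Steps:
$X = 3$
$h{\left(Z \right)} = \frac{1}{Z}$ ($h{\left(Z \right)} = 1 \frac{1}{Z} = \frac{1}{Z}$)
$t{\left(q \right)} = 3 + q$ ($t{\left(q \right)} = q + 3 = 3 + q$)
$g{\left(W \right)} = 9$ ($g{\left(W \right)} = 7 + \left(3 - 1\right) = 7 + 2 = 9$)
$- 7 h{\left(-11 \right)} + g{\left(0 \right)} = - \frac{7}{-11} + 9 = \left(-7\right) \left(- \frac{1}{11}\right) + 9 = \frac{7}{11} + 9 = \frac{106}{11}$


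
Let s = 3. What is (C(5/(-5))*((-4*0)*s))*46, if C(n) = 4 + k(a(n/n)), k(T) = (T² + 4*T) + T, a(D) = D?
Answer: 0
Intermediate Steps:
k(T) = T² + 5*T
C(n) = 10 (C(n) = 4 + (n/n)*(5 + n/n) = 4 + 1*(5 + 1) = 4 + 1*6 = 4 + 6 = 10)
(C(5/(-5))*((-4*0)*s))*46 = (10*(-4*0*3))*46 = (10*(0*3))*46 = (10*0)*46 = 0*46 = 0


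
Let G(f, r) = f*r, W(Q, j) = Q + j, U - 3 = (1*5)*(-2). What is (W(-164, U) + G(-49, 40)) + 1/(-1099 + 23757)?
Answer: -48284197/22658 ≈ -2131.0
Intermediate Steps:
U = -7 (U = 3 + (1*5)*(-2) = 3 + 5*(-2) = 3 - 10 = -7)
(W(-164, U) + G(-49, 40)) + 1/(-1099 + 23757) = ((-164 - 7) - 49*40) + 1/(-1099 + 23757) = (-171 - 1960) + 1/22658 = -2131 + 1/22658 = -48284197/22658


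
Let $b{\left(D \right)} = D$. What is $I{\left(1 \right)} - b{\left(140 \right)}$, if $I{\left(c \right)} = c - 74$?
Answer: $-213$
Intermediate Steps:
$I{\left(c \right)} = -74 + c$ ($I{\left(c \right)} = c - 74 = -74 + c$)
$I{\left(1 \right)} - b{\left(140 \right)} = \left(-74 + 1\right) - 140 = -73 - 140 = -213$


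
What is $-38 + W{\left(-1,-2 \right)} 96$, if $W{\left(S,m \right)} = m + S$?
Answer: $-326$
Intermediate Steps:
$W{\left(S,m \right)} = S + m$
$-38 + W{\left(-1,-2 \right)} 96 = -38 + \left(-1 - 2\right) 96 = -38 - 288 = -326$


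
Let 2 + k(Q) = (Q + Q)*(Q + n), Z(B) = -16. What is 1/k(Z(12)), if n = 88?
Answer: -1/2306 ≈ -0.00043365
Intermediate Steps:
k(Q) = -2 + 2*Q*(88 + Q) (k(Q) = -2 + (Q + Q)*(Q + 88) = -2 + (2*Q)*(88 + Q) = -2 + 2*Q*(88 + Q))
1/k(Z(12)) = 1/(-2 + 2*(-16)**2 + 176*(-16)) = 1/(-2 + 2*256 - 2816) = 1/(-2 + 512 - 2816) = 1/(-2306) = -1/2306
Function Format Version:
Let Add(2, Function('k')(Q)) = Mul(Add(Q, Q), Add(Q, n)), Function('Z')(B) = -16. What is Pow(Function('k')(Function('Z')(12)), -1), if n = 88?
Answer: Rational(-1, 2306) ≈ -0.00043365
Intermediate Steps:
Function('k')(Q) = Add(-2, Mul(2, Q, Add(88, Q))) (Function('k')(Q) = Add(-2, Mul(Add(Q, Q), Add(Q, 88))) = Add(-2, Mul(Mul(2, Q), Add(88, Q))) = Add(-2, Mul(2, Q, Add(88, Q))))
Pow(Function('k')(Function('Z')(12)), -1) = Pow(Add(-2, Mul(2, Pow(-16, 2)), Mul(176, -16)), -1) = Pow(Add(-2, Mul(2, 256), -2816), -1) = Pow(Add(-2, 512, -2816), -1) = Pow(-2306, -1) = Rational(-1, 2306)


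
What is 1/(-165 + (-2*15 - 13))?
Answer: -1/208 ≈ -0.0048077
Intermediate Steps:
1/(-165 + (-2*15 - 13)) = 1/(-165 + (-30 - 13)) = 1/(-165 - 43) = 1/(-208) = -1/208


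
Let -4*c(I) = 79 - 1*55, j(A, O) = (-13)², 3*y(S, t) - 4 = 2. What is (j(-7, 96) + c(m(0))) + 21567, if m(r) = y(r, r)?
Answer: 21730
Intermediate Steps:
y(S, t) = 2 (y(S, t) = 4/3 + (⅓)*2 = 4/3 + ⅔ = 2)
j(A, O) = 169
m(r) = 2
c(I) = -6 (c(I) = -(79 - 1*55)/4 = -(79 - 55)/4 = -¼*24 = -6)
(j(-7, 96) + c(m(0))) + 21567 = (169 - 6) + 21567 = 163 + 21567 = 21730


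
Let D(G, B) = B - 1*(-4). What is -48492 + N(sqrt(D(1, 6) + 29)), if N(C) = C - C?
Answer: -48492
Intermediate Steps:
D(G, B) = 4 + B (D(G, B) = B + 4 = 4 + B)
N(C) = 0
-48492 + N(sqrt(D(1, 6) + 29)) = -48492 + 0 = -48492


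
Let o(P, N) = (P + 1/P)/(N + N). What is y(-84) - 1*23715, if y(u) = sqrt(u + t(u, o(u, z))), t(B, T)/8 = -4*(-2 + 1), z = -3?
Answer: -23715 + 2*I*sqrt(13) ≈ -23715.0 + 7.2111*I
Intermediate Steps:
o(P, N) = (P + 1/P)/(2*N) (o(P, N) = (P + 1/P)/((2*N)) = (P + 1/P)*(1/(2*N)) = (P + 1/P)/(2*N))
t(B, T) = 32 (t(B, T) = 8*(-4*(-2 + 1)) = 8*(-4*(-1)) = 8*4 = 32)
y(u) = sqrt(32 + u) (y(u) = sqrt(u + 32) = sqrt(32 + u))
y(-84) - 1*23715 = sqrt(32 - 84) - 1*23715 = sqrt(-52) - 23715 = 2*I*sqrt(13) - 23715 = -23715 + 2*I*sqrt(13)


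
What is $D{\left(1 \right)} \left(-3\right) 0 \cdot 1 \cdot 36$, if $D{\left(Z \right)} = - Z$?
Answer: $0$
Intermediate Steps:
$D{\left(1 \right)} \left(-3\right) 0 \cdot 1 \cdot 36 = \left(-1\right) 1 \left(-3\right) 0 \cdot 1 \cdot 36 = - 0 \cdot 1 \cdot 36 = \left(-1\right) 0 \cdot 36 = 0 \cdot 36 = 0$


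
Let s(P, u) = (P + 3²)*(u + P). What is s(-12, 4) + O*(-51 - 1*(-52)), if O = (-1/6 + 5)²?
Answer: 1705/36 ≈ 47.361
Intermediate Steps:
s(P, u) = (9 + P)*(P + u) (s(P, u) = (P + 9)*(P + u) = (9 + P)*(P + u))
O = 841/36 (O = (-1*⅙ + 5)² = (-⅙ + 5)² = (29/6)² = 841/36 ≈ 23.361)
s(-12, 4) + O*(-51 - 1*(-52)) = ((-12)² + 9*(-12) + 9*4 - 12*4) + 841*(-51 - 1*(-52))/36 = (144 - 108 + 36 - 48) + 841*(-51 + 52)/36 = 24 + (841/36)*1 = 24 + 841/36 = 1705/36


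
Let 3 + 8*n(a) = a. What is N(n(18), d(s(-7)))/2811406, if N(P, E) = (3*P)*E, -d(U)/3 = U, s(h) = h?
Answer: 945/22491248 ≈ 4.2016e-5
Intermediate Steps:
n(a) = -3/8 + a/8
d(U) = -3*U
N(P, E) = 3*E*P
N(n(18), d(s(-7)))/2811406 = (3*(-3*(-7))*(-3/8 + (⅛)*18))/2811406 = (3*21*(-3/8 + 9/4))*(1/2811406) = (3*21*(15/8))*(1/2811406) = (945/8)*(1/2811406) = 945/22491248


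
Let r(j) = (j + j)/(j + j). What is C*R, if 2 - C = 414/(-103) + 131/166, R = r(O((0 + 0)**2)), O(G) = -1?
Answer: 89427/17098 ≈ 5.2303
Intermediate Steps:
r(j) = 1 (r(j) = (2*j)/((2*j)) = (2*j)*(1/(2*j)) = 1)
R = 1
C = 89427/17098 (C = 2 - (414/(-103) + 131/166) = 2 - (414*(-1/103) + 131*(1/166)) = 2 - (-414/103 + 131/166) = 2 - 1*(-55231/17098) = 2 + 55231/17098 = 89427/17098 ≈ 5.2303)
C*R = (89427/17098)*1 = 89427/17098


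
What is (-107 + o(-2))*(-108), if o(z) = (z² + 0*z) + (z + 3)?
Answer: 11016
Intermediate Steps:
o(z) = 3 + z + z² (o(z) = (z² + 0) + (3 + z) = z² + (3 + z) = 3 + z + z²)
(-107 + o(-2))*(-108) = (-107 + (3 - 2 + (-2)²))*(-108) = (-107 + (3 - 2 + 4))*(-108) = (-107 + 5)*(-108) = -102*(-108) = 11016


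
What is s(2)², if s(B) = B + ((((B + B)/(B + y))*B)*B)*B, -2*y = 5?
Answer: 3844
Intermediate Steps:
y = -5/2 (y = -½*5 = -5/2 ≈ -2.5000)
s(B) = B + 2*B⁴/(-5/2 + B) (s(B) = B + ((((B + B)/(B - 5/2))*B)*B)*B = B + ((((2*B)/(-5/2 + B))*B)*B)*B = B + (((2*B/(-5/2 + B))*B)*B)*B = B + ((2*B²/(-5/2 + B))*B)*B = B + (2*B³/(-5/2 + B))*B = B + 2*B⁴/(-5/2 + B))
s(2)² = (2*(-5 + 2*2 + 4*2³)/(-5 + 2*2))² = (2*(-5 + 4 + 4*8)/(-5 + 4))² = (2*(-5 + 4 + 32)/(-1))² = (2*(-1)*31)² = (-62)² = 3844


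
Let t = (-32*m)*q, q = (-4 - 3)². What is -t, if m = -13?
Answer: -20384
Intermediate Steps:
q = 49 (q = (-7)² = 49)
t = 20384 (t = -32*(-13)*49 = 416*49 = 20384)
-t = -1*20384 = -20384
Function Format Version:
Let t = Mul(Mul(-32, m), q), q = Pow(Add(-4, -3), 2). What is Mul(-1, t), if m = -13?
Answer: -20384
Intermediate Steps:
q = 49 (q = Pow(-7, 2) = 49)
t = 20384 (t = Mul(Mul(-32, -13), 49) = Mul(416, 49) = 20384)
Mul(-1, t) = Mul(-1, 20384) = -20384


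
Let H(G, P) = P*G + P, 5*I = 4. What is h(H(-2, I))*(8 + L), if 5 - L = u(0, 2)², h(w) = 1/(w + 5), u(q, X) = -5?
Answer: -20/7 ≈ -2.8571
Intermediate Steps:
I = ⅘ (I = (⅕)*4 = ⅘ ≈ 0.80000)
H(G, P) = P + G*P (H(G, P) = G*P + P = P + G*P)
h(w) = 1/(5 + w)
L = -20 (L = 5 - 1*(-5)² = 5 - 1*25 = 5 - 25 = -20)
h(H(-2, I))*(8 + L) = (8 - 20)/(5 + 4*(1 - 2)/5) = -12/(5 + (⅘)*(-1)) = -12/(5 - ⅘) = -12/(21/5) = (5/21)*(-12) = -20/7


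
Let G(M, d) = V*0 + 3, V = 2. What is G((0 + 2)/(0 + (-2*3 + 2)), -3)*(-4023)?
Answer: -12069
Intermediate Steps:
G(M, d) = 3 (G(M, d) = 2*0 + 3 = 0 + 3 = 3)
G((0 + 2)/(0 + (-2*3 + 2)), -3)*(-4023) = 3*(-4023) = -12069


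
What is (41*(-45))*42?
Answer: -77490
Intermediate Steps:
(41*(-45))*42 = -1845*42 = -77490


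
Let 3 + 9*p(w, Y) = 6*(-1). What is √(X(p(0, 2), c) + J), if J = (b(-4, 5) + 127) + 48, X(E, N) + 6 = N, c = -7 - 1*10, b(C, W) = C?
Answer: 2*√37 ≈ 12.166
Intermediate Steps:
p(w, Y) = -1 (p(w, Y) = -⅓ + (6*(-1))/9 = -⅓ + (⅑)*(-6) = -⅓ - ⅔ = -1)
c = -17 (c = -7 - 10 = -17)
X(E, N) = -6 + N
J = 171 (J = (-4 + 127) + 48 = 123 + 48 = 171)
√(X(p(0, 2), c) + J) = √((-6 - 17) + 171) = √(-23 + 171) = √148 = 2*√37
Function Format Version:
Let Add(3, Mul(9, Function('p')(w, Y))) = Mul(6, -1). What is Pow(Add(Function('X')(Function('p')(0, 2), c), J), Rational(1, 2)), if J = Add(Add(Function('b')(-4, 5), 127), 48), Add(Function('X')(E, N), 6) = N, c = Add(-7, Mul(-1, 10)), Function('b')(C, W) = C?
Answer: Mul(2, Pow(37, Rational(1, 2))) ≈ 12.166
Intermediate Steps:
Function('p')(w, Y) = -1 (Function('p')(w, Y) = Add(Rational(-1, 3), Mul(Rational(1, 9), Mul(6, -1))) = Add(Rational(-1, 3), Mul(Rational(1, 9), -6)) = Add(Rational(-1, 3), Rational(-2, 3)) = -1)
c = -17 (c = Add(-7, -10) = -17)
Function('X')(E, N) = Add(-6, N)
J = 171 (J = Add(Add(-4, 127), 48) = Add(123, 48) = 171)
Pow(Add(Function('X')(Function('p')(0, 2), c), J), Rational(1, 2)) = Pow(Add(Add(-6, -17), 171), Rational(1, 2)) = Pow(Add(-23, 171), Rational(1, 2)) = Pow(148, Rational(1, 2)) = Mul(2, Pow(37, Rational(1, 2)))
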